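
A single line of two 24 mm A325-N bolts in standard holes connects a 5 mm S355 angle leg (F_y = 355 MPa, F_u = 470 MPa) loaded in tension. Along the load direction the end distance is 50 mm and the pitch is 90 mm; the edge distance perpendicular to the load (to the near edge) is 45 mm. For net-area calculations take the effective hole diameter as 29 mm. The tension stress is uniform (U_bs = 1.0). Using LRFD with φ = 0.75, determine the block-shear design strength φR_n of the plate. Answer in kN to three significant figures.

Shear plane L_v = 50 + 1·90 = 140 mm; A_gv = 140 × 5 = 700 mm².
A_nv = (140 − 1.5·29) × 5 = 482.5 mm².
A_nt = (45 − 0.5·29) × 5 = 152.5 mm².
0.6 F_u A_nv = 136.1 kN; 0.6 F_y A_gv = 149.1 kN → shear rupture governs the shear term.
R_n = 136.1 + 1.0 × 470 × 152.5 / 1000 = 207.7 kN.
Design strength φR_n = 0.75 × 207.7 = 156 kN.

156 kN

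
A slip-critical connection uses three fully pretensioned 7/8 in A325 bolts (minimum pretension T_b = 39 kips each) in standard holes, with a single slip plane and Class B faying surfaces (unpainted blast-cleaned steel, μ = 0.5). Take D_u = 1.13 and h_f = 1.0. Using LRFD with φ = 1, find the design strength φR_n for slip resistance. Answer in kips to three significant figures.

66.1 kips

R_n = μ · D_u · h_f · T_b · n_s · n_b = 0.5 × 1.13 × 1.0 × 39 × 1 × 3 = 66.1 kips.
Design strength φR_n = 1 × 66.1 = 66.1 kips.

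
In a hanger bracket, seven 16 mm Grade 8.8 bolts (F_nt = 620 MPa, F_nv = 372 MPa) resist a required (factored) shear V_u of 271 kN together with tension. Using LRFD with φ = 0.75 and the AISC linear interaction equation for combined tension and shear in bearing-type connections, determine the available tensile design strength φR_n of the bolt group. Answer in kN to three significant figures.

399 kN

A_b = π·16²/4 = 201.1 mm²; f_rv = 271 × 1000 / (7 × 201.1) = 192.5 MPa.
F'_nt = 1.3 F_nt − (F_nt / φF_nv) f_rv = 1.3·620 − (620/(0.75·372))·192.5 = 378.1 MPa, capped at F_nt → F'_nt = 378.1 MPa.
R_n = F'_nt · A_b · n = 378.1 × 201.1 × 7 / 1000 = 532.2 kN.
Design strength φR_n = 0.75 × 532.2 = 399 kN.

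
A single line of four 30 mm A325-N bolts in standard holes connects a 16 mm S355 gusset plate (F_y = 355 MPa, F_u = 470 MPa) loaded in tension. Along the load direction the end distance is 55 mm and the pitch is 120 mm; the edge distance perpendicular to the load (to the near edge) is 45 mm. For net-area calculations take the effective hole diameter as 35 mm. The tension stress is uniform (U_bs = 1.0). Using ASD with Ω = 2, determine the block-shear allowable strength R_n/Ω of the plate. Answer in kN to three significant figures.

763 kN

Shear plane L_v = 55 + 3·120 = 415 mm; A_gv = 415 × 16 = 6640 mm².
A_nv = (415 − 3.5·35) × 16 = 4680 mm².
A_nt = (45 − 0.5·35) × 16 = 440 mm².
0.6 F_u A_nv = 1320 kN; 0.6 F_y A_gv = 1414 kN → shear rupture governs the shear term.
R_n = 1320 + 1.0 × 470 × 440 / 1000 = 1527 kN.
Allowable strength R_n/Ω = 1527 / 2 = 763 kN.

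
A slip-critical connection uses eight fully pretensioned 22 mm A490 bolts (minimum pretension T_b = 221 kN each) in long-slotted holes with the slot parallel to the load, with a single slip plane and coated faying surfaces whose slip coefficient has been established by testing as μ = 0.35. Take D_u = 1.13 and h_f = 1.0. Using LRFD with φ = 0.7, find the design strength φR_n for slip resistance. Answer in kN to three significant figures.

489 kN

R_n = μ · D_u · h_f · T_b · n_s · n_b = 0.35 × 1.13 × 1.0 × 221 × 1 × 8 = 699.2 kN.
Design strength φR_n = 0.7 × 699.2 = 489 kN.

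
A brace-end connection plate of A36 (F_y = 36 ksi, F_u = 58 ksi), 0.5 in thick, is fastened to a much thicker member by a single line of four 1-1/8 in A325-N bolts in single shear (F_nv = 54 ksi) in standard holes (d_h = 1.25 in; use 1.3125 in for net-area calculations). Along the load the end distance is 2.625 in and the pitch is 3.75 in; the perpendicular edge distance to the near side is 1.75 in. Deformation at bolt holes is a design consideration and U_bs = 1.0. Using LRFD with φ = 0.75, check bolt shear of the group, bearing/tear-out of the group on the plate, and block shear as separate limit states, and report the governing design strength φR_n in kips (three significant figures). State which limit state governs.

136 kips (block shear governs)

Bolt shear: A_b = π·1.125²/4 = 0.994 in²; R_n = 54 × 0.994 × 4 × 1 = 214.7 kips → 0.75 × 214.7 = 161 kips.
Bearing: edge l_c = 2, r_n = 69.6 kips; interior l_c = 2.5, r_n = 78.3 kips; R_n = 69.6 + 3·78.3 = 304.5 kips → 228 kips.
Block shear: A_gv = 6.938, A_nv = 4.641, A_nt = 0.5469 in²; R_n = min(0.6F_uA_nv, 0.6F_yA_gv) + U_bs·F_u·A_nt = 181.6 kips → 136 kips.
Block shear governs: 136 kips.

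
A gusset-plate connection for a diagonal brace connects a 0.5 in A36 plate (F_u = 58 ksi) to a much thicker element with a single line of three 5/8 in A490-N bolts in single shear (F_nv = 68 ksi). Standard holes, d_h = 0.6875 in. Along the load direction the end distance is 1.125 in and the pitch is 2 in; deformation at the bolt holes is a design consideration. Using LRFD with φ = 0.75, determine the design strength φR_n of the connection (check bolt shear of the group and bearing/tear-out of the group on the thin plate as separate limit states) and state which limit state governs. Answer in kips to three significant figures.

Bolt shear: A_b = π·0.625²/4 = 0.3068 in²; R_n = 68 × 0.3068 × 3 × 1 = 62.59 kips → 0.75 × 62.59 = 46.9 kips.
Bearing (1.2 l_c t F_u ≤ 2.4 d t F_u): upper limit = 2.4·0.625·0.5·58 = 43.5 kips.
  Edge l_c = 1.125 − 0.6875/2 = 0.7812 → r_n = 27.19 kips; interior l_c = 2 − 0.6875 = 1.312 → r_n = 43.5 kips.
  R_n,bearing = 1·27.19 + 2·43.5 = 114.2 kips → 0.75 × 114.2 = 85.6 kips.
Bolt shear governs: 46.9 kips.

46.9 kips (bolt shear governs)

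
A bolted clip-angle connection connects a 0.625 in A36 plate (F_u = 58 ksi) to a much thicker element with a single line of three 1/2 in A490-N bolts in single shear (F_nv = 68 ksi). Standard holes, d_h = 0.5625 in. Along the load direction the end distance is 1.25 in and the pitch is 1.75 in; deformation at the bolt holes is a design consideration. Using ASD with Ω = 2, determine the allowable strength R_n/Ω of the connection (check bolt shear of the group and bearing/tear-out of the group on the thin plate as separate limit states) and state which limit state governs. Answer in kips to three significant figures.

20 kips (bolt shear governs)

Bolt shear: A_b = π·0.5²/4 = 0.1963 in²; R_n = 68 × 0.1963 × 3 × 1 = 40.06 kips → 40.06 / 2 = 20 kips.
Bearing (1.2 l_c t F_u ≤ 2.4 d t F_u): upper limit = 2.4·0.5·0.625·58 = 43.5 kips.
  Edge l_c = 1.25 − 0.5625/2 = 0.9688 → r_n = 42.14 kips; interior l_c = 1.75 − 0.5625 = 1.188 → r_n = 43.5 kips.
  R_n,bearing = 1·42.14 + 2·43.5 = 129.1 kips → 129.1 / 2 = 64.6 kips.
Bolt shear governs: 20 kips.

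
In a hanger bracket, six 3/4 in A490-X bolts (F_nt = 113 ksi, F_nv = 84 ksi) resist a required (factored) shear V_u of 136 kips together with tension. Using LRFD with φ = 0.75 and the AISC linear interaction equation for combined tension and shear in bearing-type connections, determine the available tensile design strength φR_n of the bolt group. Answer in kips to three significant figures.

109 kips

A_b = π·0.75²/4 = 0.4418 in²; f_rv = 136 / (6 × 0.4418) = 51.31 ksi.
F'_nt = 1.3 F_nt − (F_nt / φF_nv) f_rv = 1.3·113 − (113/(0.75·84))·51.31 = 54.87 ksi, capped at F_nt → F'_nt = 54.87 ksi.
R_n = F'_nt · A_b · n = 54.87 × 0.4418 × 6 = 145.5 kips.
Design strength φR_n = 0.75 × 145.5 = 109 kips.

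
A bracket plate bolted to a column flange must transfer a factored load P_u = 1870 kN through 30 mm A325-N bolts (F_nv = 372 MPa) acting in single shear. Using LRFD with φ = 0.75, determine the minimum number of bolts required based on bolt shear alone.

10 bolts

A_b = π·30²/4 = 706.9 mm².
Per-bolt design strength φR_n = 0.75 × 372 × 706.9 × 1 / 1000 = 197.2 kN.
n ≥ 1870 / 197.2 = 9.482 → use 10 bolts.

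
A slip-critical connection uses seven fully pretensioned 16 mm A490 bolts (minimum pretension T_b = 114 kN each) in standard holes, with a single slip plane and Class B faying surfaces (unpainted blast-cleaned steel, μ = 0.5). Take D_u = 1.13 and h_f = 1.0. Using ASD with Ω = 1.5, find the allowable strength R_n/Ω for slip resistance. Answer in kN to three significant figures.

301 kN

R_n = μ · D_u · h_f · T_b · n_s · n_b = 0.5 × 1.13 × 1.0 × 114 × 1 × 7 = 450.9 kN.
Allowable strength R_n/Ω = 450.9 / 1.5 = 301 kN.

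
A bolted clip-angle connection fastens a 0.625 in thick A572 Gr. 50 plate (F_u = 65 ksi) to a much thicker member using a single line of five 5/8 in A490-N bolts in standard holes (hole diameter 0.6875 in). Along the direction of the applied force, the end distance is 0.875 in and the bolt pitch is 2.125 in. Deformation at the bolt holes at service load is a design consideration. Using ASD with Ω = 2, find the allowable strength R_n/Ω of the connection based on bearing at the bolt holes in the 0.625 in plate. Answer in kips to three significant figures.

135 kips

Per bolt r_n = 1.2 l_c t F_u ≤ 2.4 d t F_u; upper limit = 2.4 × 0.625 × 0.625 × 65 = 60.94 kips.
Edge bolt: l_c = 0.875 − 0.6875/2 = 0.5312 in → 1.2 × 0.5312 × 0.625 × 65 = 25.9 → r_n = 25.9 kips.
Interior bolts: l_c = 2.125 − 0.6875 = 1.438 in → 1.2 × 1.438 × 0.625 × 65 = 70.08 → r_n = 60.94 kips.
R_n = 1 × 25.9 + 4 × 60.94 = 269.6 kips.
Allowable strength R_n/Ω = 269.6 / 2 = 135 kips.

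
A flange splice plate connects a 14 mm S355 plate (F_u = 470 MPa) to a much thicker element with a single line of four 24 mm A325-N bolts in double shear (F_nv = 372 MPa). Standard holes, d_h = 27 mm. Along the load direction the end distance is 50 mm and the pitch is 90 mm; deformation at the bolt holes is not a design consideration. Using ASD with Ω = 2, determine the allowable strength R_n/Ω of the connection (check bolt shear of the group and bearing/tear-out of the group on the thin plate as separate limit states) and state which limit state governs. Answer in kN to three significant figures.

673 kN (bolt shear governs)

Bolt shear: A_b = π·24²/4 = 452.4 mm²; R_n = 372 × 452.4 × 4 × 2 / 1000 = 1346 kN → 1346 / 2 = 673 kN.
Bearing (1.5 l_c t F_u ≤ 3.0 d t F_u): upper limit = 3.0·24·14·470 / 1000 = 473.8 kN.
  Edge l_c = 50 − 27/2 = 36.5 → r_n = 360.3 kN; interior l_c = 90 − 27 = 63 → r_n = 473.8 kN.
  R_n,bearing = 1·360.3 + 3·473.8 = 1782 kN → 1782 / 2 = 891 kN.
Bolt shear governs: 673 kN.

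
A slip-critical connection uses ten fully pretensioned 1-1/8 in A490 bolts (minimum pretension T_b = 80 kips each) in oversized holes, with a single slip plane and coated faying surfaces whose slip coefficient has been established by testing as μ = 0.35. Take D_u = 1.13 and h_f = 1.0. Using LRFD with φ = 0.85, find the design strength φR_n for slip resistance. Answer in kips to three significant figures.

R_n = μ · D_u · h_f · T_b · n_s · n_b = 0.35 × 1.13 × 1.0 × 80 × 1 × 10 = 316.4 kips.
Design strength φR_n = 0.85 × 316.4 = 269 kips.

269 kips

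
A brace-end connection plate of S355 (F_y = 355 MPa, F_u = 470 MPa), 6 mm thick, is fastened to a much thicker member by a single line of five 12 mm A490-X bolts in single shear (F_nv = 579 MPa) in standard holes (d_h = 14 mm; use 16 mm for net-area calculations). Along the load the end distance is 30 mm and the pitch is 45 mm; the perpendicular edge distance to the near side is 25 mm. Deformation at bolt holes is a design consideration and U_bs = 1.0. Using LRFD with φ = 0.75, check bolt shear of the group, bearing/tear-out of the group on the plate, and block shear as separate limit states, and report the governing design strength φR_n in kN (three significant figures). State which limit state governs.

Bolt shear: A_b = π·12²/4 = 113.1 mm²; R_n = 579 × 113.1 × 5 × 1 / 1000 = 327.4 kN → 0.75 × 327.4 = 246 kN.
Bearing: edge l_c = 23, r_n = 77.83 kN; interior l_c = 31, r_n = 81.22 kN; R_n = 77.83 + 4·81.22 = 402.7 kN → 302 kN.
Block shear: A_gv = 1260, A_nv = 828, A_nt = 102 mm²; R_n = min(0.6F_uA_nv, 0.6F_yA_gv) + U_bs·F_u·A_nt = 281.4 kN → 211 kN.
Block shear governs: 211 kN.

211 kN (block shear governs)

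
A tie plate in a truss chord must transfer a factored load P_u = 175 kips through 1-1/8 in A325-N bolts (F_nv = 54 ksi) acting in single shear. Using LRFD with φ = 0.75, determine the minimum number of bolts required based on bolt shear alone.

5 bolts

A_b = π·1.125²/4 = 0.994 in².
Per-bolt design strength φR_n = 0.75 × 54 × 0.994 × 1 = 40.26 kips.
n ≥ 175 / 40.26 = 4.347 → use 5 bolts.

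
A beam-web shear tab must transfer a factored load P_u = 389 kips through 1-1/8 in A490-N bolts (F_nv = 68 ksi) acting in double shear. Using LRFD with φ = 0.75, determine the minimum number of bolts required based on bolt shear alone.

A_b = π·1.125²/4 = 0.994 in².
Per-bolt design strength φR_n = 0.75 × 68 × 0.994 × 2 = 101.4 kips.
n ≥ 389 / 101.4 = 3.837 → use 4 bolts.

4 bolts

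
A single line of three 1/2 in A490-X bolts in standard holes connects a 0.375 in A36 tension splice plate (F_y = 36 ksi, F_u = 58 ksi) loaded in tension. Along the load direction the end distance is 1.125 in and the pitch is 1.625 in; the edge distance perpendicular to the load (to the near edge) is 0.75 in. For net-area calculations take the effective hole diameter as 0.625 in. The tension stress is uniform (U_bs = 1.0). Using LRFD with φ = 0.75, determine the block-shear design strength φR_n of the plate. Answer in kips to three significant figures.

33.7 kips

Shear plane L_v = 1.125 + 2·1.625 = 4.375 in; A_gv = 4.375 × 0.375 = 1.641 in².
A_nv = (4.375 − 2.5·0.625) × 0.375 = 1.055 in².
A_nt = (0.75 − 0.5·0.625) × 0.375 = 0.1641 in².
0.6 F_u A_nv = 36.7 kips; 0.6 F_y A_gv = 35.44 kips → shear yielding governs the shear term.
R_n = 35.44 + 1.0 × 58 × 0.1641 = 44.95 kips.
Design strength φR_n = 0.75 × 44.95 = 33.7 kips.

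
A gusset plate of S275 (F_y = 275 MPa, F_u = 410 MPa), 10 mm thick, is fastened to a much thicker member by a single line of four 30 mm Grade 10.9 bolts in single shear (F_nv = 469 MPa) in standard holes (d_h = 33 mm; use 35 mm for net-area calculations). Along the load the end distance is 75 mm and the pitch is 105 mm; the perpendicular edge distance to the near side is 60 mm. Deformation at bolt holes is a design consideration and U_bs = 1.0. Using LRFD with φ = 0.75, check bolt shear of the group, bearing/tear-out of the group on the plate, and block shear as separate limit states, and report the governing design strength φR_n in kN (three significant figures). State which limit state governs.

613 kN (block shear governs)

Bolt shear: A_b = π·30²/4 = 706.9 mm²; R_n = 469 × 706.9 × 4 × 1 / 1000 = 1326 kN → 0.75 × 1326 = 995 kN.
Bearing: edge l_c = 58.5, r_n = 287.8 kN; interior l_c = 72, r_n = 295.2 kN; R_n = 287.8 + 3·295.2 = 1173 kN → 880 kN.
Block shear: A_gv = 3900, A_nv = 2675, A_nt = 425 mm²; R_n = min(0.6F_uA_nv, 0.6F_yA_gv) + U_bs·F_u·A_nt = 817.8 kN → 613 kN.
Block shear governs: 613 kN.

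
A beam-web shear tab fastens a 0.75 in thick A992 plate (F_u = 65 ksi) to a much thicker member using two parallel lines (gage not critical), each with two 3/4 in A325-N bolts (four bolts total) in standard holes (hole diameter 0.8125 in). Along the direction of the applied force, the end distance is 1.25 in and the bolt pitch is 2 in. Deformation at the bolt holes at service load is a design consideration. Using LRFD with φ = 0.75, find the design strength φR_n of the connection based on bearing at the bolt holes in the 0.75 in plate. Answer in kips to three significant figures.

Per bolt r_n = 1.2 l_c t F_u ≤ 2.4 d t F_u; upper limit = 2.4 × 0.75 × 0.75 × 65 = 87.75 kips.
Edge bolt: l_c = 1.25 − 0.8125/2 = 0.8438 in → 1.2 × 0.8438 × 0.75 × 65 = 49.36 → r_n = 49.36 kips.
Interior bolts: l_c = 2 − 0.8125 = 1.188 in → 1.2 × 1.188 × 0.75 × 65 = 69.47 → r_n = 69.47 kips.
R_n = 2 × 49.36 + 2 × 69.47 = 237.7 kips.
Design strength φR_n = 0.75 × 237.7 = 178 kips.

178 kips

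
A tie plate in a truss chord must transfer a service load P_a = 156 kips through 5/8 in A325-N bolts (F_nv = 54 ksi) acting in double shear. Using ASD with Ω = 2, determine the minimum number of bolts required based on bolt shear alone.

10 bolts

A_b = π·0.625²/4 = 0.3068 in².
Per-bolt allowable strength R_n/Ω = 54 × 0.3068 × 2 / 2 = 16.57 kips.
n ≥ 156 / 16.57 = 9.416 → use 10 bolts.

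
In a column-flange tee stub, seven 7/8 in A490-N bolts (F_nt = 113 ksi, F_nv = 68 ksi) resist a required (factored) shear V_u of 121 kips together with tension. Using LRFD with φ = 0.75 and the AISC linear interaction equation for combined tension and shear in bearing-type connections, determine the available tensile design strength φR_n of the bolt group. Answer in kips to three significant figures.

A_b = π·0.875²/4 = 0.6013 in²; f_rv = 121 / (7 × 0.6013) = 28.75 ksi.
F'_nt = 1.3 F_nt − (F_nt / φF_nv) f_rv = 1.3·113 − (113/(0.75·68))·28.75 = 83.21 ksi, capped at F_nt → F'_nt = 83.21 ksi.
R_n = F'_nt · A_b · n = 83.21 × 0.6013 × 7 = 350.2 kips.
Design strength φR_n = 0.75 × 350.2 = 263 kips.

263 kips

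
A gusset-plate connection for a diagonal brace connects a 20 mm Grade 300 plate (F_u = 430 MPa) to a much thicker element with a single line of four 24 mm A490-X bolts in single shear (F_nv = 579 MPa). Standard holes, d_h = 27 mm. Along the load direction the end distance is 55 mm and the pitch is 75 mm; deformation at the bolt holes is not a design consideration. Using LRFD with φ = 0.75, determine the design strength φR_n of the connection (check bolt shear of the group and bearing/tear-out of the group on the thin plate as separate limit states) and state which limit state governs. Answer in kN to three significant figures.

786 kN (bolt shear governs)

Bolt shear: A_b = π·24²/4 = 452.4 mm²; R_n = 579 × 452.4 × 4 × 1 / 1000 = 1048 kN → 0.75 × 1048 = 786 kN.
Bearing (1.5 l_c t F_u ≤ 3.0 d t F_u): upper limit = 3.0·24·20·430 / 1000 = 619.2 kN.
  Edge l_c = 55 − 27/2 = 41.5 → r_n = 535.4 kN; interior l_c = 75 − 27 = 48 → r_n = 619.2 kN.
  R_n,bearing = 1·535.4 + 3·619.2 = 2393 kN → 0.75 × 2393 = 1790 kN.
Bolt shear governs: 786 kN.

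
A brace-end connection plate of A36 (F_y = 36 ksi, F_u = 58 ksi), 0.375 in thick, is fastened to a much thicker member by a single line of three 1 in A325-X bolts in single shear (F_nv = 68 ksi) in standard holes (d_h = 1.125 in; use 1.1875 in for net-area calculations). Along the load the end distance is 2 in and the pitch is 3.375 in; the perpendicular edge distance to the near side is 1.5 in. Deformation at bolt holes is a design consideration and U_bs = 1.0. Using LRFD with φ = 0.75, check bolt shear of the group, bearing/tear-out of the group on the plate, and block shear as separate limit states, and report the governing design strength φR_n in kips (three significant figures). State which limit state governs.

67.9 kips (block shear governs)

Bolt shear: A_b = π·1²/4 = 0.7854 in²; R_n = 68 × 0.7854 × 3 × 1 = 160.2 kips → 0.75 × 160.2 = 120 kips.
Bearing: edge l_c = 1.438, r_n = 37.52 kips; interior l_c = 2.25, r_n = 52.2 kips; R_n = 37.52 + 2·52.2 = 141.9 kips → 106 kips.
Block shear: A_gv = 3.281, A_nv = 2.168, A_nt = 0.3398 in²; R_n = min(0.6F_uA_nv, 0.6F_yA_gv) + U_bs·F_u·A_nt = 90.59 kips → 67.9 kips.
Block shear governs: 67.9 kips.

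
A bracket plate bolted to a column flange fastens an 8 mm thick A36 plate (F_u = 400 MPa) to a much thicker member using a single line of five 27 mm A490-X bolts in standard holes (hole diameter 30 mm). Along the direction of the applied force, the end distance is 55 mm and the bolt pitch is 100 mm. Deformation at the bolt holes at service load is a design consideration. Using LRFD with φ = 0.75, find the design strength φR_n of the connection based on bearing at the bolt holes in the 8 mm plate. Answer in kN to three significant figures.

Per bolt r_n = 1.2 l_c t F_u ≤ 2.4 d t F_u; upper limit = 2.4 × 27 × 8 × 400 / 1000 = 207.4 kN.
Edge bolt: l_c = 55 − 30/2 = 40 mm → 1.2 × 40 × 8 × 400 / 1000 = 153.6 → r_n = 153.6 kN.
Interior bolts: l_c = 100 − 30 = 70 mm → 1.2 × 70 × 8 × 400 / 1000 = 268.8 → r_n = 207.4 kN.
R_n = 1 × 153.6 + 4 × 207.4 = 983 kN.
Design strength φR_n = 0.75 × 983 = 737 kN.

737 kN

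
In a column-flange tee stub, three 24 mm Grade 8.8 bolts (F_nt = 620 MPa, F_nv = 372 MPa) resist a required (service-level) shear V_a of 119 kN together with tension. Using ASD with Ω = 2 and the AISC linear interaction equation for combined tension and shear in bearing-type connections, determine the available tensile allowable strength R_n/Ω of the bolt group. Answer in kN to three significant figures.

A_b = π·24²/4 = 452.4 mm²; f_rv = 119 × 1000 / (3 × 452.4) = 87.68 MPa.
F'_nt = 1.3 F_nt − (Ω F_nt / F_nv) f_rv = 1.3·620 − (2·620/372)·87.68 = 513.7 MPa, capped at F_nt → F'_nt = 513.7 MPa.
R_n = F'_nt · A_b · n = 513.7 × 452.4 × 3 / 1000 = 697.2 kN.
Allowable strength R_n/Ω = 697.2 / 2 = 349 kN.

349 kN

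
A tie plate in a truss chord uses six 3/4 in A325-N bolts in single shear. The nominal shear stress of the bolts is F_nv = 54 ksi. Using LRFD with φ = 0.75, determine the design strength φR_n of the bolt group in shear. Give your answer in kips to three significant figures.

A_b = π × 0.75² / 4 = 0.4418 in².
R_n = F_nv · A_b · n · n_s = 54 × 0.4418 × 6 × 1 = 143.1 kips.
Design strength φR_n = 0.75 × 143.1 = 107 kips.

107 kips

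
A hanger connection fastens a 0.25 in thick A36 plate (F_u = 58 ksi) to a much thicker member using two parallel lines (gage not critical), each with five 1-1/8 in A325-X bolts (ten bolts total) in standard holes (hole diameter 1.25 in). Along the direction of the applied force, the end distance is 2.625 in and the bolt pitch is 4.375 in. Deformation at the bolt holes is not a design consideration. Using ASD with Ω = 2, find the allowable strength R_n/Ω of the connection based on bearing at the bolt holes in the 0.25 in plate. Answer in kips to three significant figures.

239 kips

Per bolt r_n = 1.5 l_c t F_u ≤ 3.0 d t F_u; upper limit = 3.0 × 1.125 × 0.25 × 58 = 48.94 kips.
Edge bolt: l_c = 2.625 − 1.25/2 = 2 in → 1.5 × 2 × 0.25 × 58 = 43.5 → r_n = 43.5 kips.
Interior bolts: l_c = 4.375 − 1.25 = 3.125 in → 1.5 × 3.125 × 0.25 × 58 = 67.97 → r_n = 48.94 kips.
R_n = 2 × 43.5 + 8 × 48.94 = 478.5 kips.
Allowable strength R_n/Ω = 478.5 / 2 = 239 kips.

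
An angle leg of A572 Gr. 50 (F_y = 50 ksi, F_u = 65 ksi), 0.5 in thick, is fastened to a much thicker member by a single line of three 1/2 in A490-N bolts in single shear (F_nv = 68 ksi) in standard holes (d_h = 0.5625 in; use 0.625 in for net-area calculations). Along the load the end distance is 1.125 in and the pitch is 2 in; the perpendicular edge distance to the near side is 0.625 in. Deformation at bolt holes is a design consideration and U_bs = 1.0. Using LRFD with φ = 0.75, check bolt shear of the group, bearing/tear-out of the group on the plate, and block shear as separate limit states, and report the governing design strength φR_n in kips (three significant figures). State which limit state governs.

Bolt shear: A_b = π·0.5²/4 = 0.1963 in²; R_n = 68 × 0.1963 × 3 × 1 = 40.06 kips → 0.75 × 40.06 = 30 kips.
Bearing: edge l_c = 0.8438, r_n = 32.91 kips; interior l_c = 1.438, r_n = 39 kips; R_n = 32.91 + 2·39 = 110.9 kips → 83.2 kips.
Block shear: A_gv = 2.562, A_nv = 1.781, A_nt = 0.1562 in²; R_n = min(0.6F_uA_nv, 0.6F_yA_gv) + U_bs·F_u·A_nt = 79.62 kips → 59.7 kips.
Bolt shear governs: 30 kips.

30 kips (bolt shear governs)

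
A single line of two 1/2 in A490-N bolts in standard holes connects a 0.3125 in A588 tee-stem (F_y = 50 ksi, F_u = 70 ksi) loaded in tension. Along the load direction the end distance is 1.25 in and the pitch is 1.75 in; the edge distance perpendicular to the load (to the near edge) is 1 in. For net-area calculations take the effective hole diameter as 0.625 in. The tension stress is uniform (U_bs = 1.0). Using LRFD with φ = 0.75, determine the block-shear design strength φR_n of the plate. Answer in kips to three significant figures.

31.6 kips

Shear plane L_v = 1.25 + 1·1.75 = 3 in; A_gv = 3 × 0.3125 = 0.9375 in².
A_nv = (3 − 1.5·0.625) × 0.3125 = 0.6445 in².
A_nt = (1 − 0.5·0.625) × 0.3125 = 0.2148 in².
0.6 F_u A_nv = 27.07 kips; 0.6 F_y A_gv = 28.12 kips → shear rupture governs the shear term.
R_n = 27.07 + 1.0 × 70 × 0.2148 = 42.11 kips.
Design strength φR_n = 0.75 × 42.11 = 31.6 kips.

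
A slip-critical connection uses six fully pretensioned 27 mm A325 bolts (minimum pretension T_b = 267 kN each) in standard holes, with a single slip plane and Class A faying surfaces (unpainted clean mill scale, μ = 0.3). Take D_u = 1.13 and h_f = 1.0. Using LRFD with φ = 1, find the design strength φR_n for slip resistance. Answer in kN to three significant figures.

R_n = μ · D_u · h_f · T_b · n_s · n_b = 0.3 × 1.13 × 1.0 × 267 × 1 × 6 = 543.1 kN.
Design strength φR_n = 1 × 543.1 = 543 kN.

543 kN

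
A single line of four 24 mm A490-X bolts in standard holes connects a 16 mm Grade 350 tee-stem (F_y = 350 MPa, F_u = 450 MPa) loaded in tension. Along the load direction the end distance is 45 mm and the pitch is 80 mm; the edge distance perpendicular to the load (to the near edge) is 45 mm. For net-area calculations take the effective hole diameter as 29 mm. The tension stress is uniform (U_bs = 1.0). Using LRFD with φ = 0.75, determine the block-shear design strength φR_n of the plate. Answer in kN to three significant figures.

759 kN

Shear plane L_v = 45 + 3·80 = 285 mm; A_gv = 285 × 16 = 4560 mm².
A_nv = (285 − 3.5·29) × 16 = 2936 mm².
A_nt = (45 − 0.5·29) × 16 = 488 mm².
0.6 F_u A_nv = 792.7 kN; 0.6 F_y A_gv = 957.6 kN → shear rupture governs the shear term.
R_n = 792.7 + 1.0 × 450 × 488 / 1000 = 1012 kN.
Design strength φR_n = 0.75 × 1012 = 759 kN.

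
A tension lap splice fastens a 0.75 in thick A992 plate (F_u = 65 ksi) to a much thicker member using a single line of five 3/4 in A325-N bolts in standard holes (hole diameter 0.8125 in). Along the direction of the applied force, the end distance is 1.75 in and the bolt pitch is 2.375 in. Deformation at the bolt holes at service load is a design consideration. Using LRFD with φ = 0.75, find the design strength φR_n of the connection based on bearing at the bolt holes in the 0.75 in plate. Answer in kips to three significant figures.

Per bolt r_n = 1.2 l_c t F_u ≤ 2.4 d t F_u; upper limit = 2.4 × 0.75 × 0.75 × 65 = 87.75 kips.
Edge bolt: l_c = 1.75 − 0.8125/2 = 1.344 in → 1.2 × 1.344 × 0.75 × 65 = 78.61 → r_n = 78.61 kips.
Interior bolts: l_c = 2.375 − 0.8125 = 1.562 in → 1.2 × 1.562 × 0.75 × 65 = 91.41 → r_n = 87.75 kips.
R_n = 1 × 78.61 + 4 × 87.75 = 429.6 kips.
Design strength φR_n = 0.75 × 429.6 = 322 kips.

322 kips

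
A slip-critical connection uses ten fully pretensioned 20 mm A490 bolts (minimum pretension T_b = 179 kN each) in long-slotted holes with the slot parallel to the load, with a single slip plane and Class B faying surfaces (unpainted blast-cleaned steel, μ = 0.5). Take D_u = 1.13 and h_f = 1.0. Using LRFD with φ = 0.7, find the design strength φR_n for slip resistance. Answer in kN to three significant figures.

R_n = μ · D_u · h_f · T_b · n_s · n_b = 0.5 × 1.13 × 1.0 × 179 × 1 × 10 = 1011 kN.
Design strength φR_n = 0.7 × 1011 = 708 kN.

708 kN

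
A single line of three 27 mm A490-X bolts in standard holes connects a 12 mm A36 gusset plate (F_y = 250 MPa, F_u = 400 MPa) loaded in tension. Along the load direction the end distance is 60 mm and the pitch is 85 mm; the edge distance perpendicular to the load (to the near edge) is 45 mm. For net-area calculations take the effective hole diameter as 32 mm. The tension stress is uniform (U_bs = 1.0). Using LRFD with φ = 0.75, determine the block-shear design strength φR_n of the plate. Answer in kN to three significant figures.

Shear plane L_v = 60 + 2·85 = 230 mm; A_gv = 230 × 12 = 2760 mm².
A_nv = (230 − 2.5·32) × 12 = 1800 mm².
A_nt = (45 − 0.5·32) × 12 = 348 mm².
0.6 F_u A_nv = 432 kN; 0.6 F_y A_gv = 414 kN → shear yielding governs the shear term.
R_n = 414 + 1.0 × 400 × 348 / 1000 = 553.2 kN.
Design strength φR_n = 0.75 × 553.2 = 415 kN.

415 kN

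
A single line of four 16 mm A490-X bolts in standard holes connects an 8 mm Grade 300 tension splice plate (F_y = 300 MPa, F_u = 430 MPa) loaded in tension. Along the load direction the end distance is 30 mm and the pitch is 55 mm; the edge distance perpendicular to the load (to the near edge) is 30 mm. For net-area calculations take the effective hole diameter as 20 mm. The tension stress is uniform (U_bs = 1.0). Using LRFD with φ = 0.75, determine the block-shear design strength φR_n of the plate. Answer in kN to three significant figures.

245 kN

Shear plane L_v = 30 + 3·55 = 195 mm; A_gv = 195 × 8 = 1560 mm².
A_nv = (195 − 3.5·20) × 8 = 1000 mm².
A_nt = (30 − 0.5·20) × 8 = 160 mm².
0.6 F_u A_nv = 258 kN; 0.6 F_y A_gv = 280.8 kN → shear rupture governs the shear term.
R_n = 258 + 1.0 × 430 × 160 / 1000 = 326.8 kN.
Design strength φR_n = 0.75 × 326.8 = 245 kN.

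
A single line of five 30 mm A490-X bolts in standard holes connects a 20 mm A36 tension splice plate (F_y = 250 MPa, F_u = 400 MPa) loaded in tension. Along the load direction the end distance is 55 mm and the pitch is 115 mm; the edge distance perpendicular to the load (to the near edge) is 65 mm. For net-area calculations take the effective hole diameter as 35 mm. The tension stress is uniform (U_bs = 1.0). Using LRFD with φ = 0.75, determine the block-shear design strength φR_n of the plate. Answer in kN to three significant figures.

Shear plane L_v = 55 + 4·115 = 515 mm; A_gv = 515 × 20 = 10300 mm².
A_nv = (515 − 4.5·35) × 20 = 7150 mm².
A_nt = (65 − 0.5·35) × 20 = 950 mm².
0.6 F_u A_nv = 1716 kN; 0.6 F_y A_gv = 1545 kN → shear yielding governs the shear term.
R_n = 1545 + 1.0 × 400 × 950 / 1000 = 1925 kN.
Design strength φR_n = 0.75 × 1925 = 1440 kN.

1440 kN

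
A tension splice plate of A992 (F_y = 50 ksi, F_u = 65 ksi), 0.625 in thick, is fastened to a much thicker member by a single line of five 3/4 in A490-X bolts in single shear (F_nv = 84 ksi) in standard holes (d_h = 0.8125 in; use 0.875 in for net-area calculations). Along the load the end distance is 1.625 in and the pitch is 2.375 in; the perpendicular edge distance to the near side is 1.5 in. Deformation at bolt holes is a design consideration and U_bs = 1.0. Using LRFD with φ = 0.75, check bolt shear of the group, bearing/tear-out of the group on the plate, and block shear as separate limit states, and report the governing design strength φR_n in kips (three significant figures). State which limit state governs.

139 kips (bolt shear governs)

Bolt shear: A_b = π·0.75²/4 = 0.4418 in²; R_n = 84 × 0.4418 × 5 × 1 = 185.6 kips → 0.75 × 185.6 = 139 kips.
Bearing: edge l_c = 1.219, r_n = 59.41 kips; interior l_c = 1.562, r_n = 73.12 kips; R_n = 59.41 + 4·73.12 = 351.9 kips → 264 kips.
Block shear: A_gv = 6.953, A_nv = 4.492, A_nt = 0.6641 in²; R_n = min(0.6F_uA_nv, 0.6F_yA_gv) + U_bs·F_u·A_nt = 218.4 kips → 164 kips.
Bolt shear governs: 139 kips.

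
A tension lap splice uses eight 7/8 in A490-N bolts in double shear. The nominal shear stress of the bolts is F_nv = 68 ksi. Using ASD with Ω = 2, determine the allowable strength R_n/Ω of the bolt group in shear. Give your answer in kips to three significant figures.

327 kips

A_b = π × 0.875² / 4 = 0.6013 in².
R_n = F_nv · A_b · n · n_s = 68 × 0.6013 × 8 × 2 = 654.2 kips.
Allowable strength R_n/Ω = 654.2 / 2 = 327 kips.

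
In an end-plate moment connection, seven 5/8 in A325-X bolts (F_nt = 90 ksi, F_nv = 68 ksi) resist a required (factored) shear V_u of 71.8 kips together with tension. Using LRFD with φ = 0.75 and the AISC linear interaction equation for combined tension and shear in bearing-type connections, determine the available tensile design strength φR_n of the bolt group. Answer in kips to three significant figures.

93.4 kips

A_b = π·0.625²/4 = 0.3068 in²; f_rv = 71.8 / (7 × 0.3068) = 33.43 ksi.
F'_nt = 1.3 F_nt − (F_nt / φF_nv) f_rv = 1.3·90 − (90/(0.75·68))·33.43 = 58 ksi, capped at F_nt → F'_nt = 58 ksi.
R_n = F'_nt · A_b · n = 58 × 0.3068 × 7 = 124.6 kips.
Design strength φR_n = 0.75 × 124.6 = 93.4 kips.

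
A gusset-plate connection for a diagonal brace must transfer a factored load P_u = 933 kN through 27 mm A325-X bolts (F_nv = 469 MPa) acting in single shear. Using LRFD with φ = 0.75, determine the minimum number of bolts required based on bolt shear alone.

5 bolts

A_b = π·27²/4 = 572.6 mm².
Per-bolt design strength φR_n = 0.75 × 469 × 572.6 × 1 / 1000 = 201.4 kN.
n ≥ 933 / 201.4 = 4.633 → use 5 bolts.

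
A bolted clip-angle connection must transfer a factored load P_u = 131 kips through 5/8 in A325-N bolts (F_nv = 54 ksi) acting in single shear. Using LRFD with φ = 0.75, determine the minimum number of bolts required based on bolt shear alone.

11 bolts

A_b = π·0.625²/4 = 0.3068 in².
Per-bolt design strength φR_n = 0.75 × 54 × 0.3068 × 1 = 12.43 kips.
n ≥ 131 / 12.43 = 10.54 → use 11 bolts.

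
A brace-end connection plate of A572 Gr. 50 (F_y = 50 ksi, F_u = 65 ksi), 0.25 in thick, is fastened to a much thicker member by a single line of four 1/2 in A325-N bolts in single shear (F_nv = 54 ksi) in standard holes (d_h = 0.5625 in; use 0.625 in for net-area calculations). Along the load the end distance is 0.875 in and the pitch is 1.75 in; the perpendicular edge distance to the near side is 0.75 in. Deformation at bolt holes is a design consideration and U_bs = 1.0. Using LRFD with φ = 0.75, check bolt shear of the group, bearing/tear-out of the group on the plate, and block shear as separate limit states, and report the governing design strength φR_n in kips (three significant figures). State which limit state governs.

31.8 kips (bolt shear governs)

Bolt shear: A_b = π·0.5²/4 = 0.1963 in²; R_n = 54 × 0.1963 × 4 × 1 = 42.41 kips → 0.75 × 42.41 = 31.8 kips.
Bearing: edge l_c = 0.5938, r_n = 11.58 kips; interior l_c = 1.188, r_n = 19.5 kips; R_n = 11.58 + 3·19.5 = 70.08 kips → 52.6 kips.
Block shear: A_gv = 1.531, A_nv = 0.9844, A_nt = 0.1094 in²; R_n = min(0.6F_uA_nv, 0.6F_yA_gv) + U_bs·F_u·A_nt = 45.5 kips → 34.1 kips.
Bolt shear governs: 31.8 kips.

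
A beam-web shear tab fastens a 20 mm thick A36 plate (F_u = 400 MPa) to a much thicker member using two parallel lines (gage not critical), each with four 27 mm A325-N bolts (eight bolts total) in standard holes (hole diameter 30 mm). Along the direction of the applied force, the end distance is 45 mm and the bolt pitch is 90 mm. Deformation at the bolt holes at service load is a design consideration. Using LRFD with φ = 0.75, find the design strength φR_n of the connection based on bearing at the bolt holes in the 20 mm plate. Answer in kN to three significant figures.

Per bolt r_n = 1.2 l_c t F_u ≤ 2.4 d t F_u; upper limit = 2.4 × 27 × 20 × 400 / 1000 = 518.4 kN.
Edge bolt: l_c = 45 − 30/2 = 30 mm → 1.2 × 30 × 20 × 400 / 1000 = 288 → r_n = 288 kN.
Interior bolts: l_c = 90 − 30 = 60 mm → 1.2 × 60 × 20 × 400 / 1000 = 576 → r_n = 518.4 kN.
R_n = 2 × 288 + 6 × 518.4 = 3686 kN.
Design strength φR_n = 0.75 × 3686 = 2760 kN.

2760 kN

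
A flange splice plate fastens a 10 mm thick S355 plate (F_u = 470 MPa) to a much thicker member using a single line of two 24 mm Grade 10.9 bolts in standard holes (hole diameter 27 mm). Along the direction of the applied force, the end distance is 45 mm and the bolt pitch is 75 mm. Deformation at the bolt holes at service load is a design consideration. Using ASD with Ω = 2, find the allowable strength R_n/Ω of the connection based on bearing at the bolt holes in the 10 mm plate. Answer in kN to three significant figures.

224 kN

Per bolt r_n = 1.2 l_c t F_u ≤ 2.4 d t F_u; upper limit = 2.4 × 24 × 10 × 470 / 1000 = 270.7 kN.
Edge bolt: l_c = 45 − 27/2 = 31.5 mm → 1.2 × 31.5 × 10 × 470 / 1000 = 177.7 → r_n = 177.7 kN.
Interior bolts: l_c = 75 − 27 = 48 mm → 1.2 × 48 × 10 × 470 / 1000 = 270.7 → r_n = 270.7 kN.
R_n = 1 × 177.7 + 1 × 270.7 = 448.4 kN.
Allowable strength R_n/Ω = 448.4 / 2 = 224 kN.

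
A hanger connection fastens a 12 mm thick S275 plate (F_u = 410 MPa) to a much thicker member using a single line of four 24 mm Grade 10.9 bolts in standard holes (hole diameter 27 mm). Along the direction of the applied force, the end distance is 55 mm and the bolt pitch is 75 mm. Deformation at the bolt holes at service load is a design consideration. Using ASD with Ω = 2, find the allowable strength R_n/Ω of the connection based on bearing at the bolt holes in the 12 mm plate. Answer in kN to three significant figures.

Per bolt r_n = 1.2 l_c t F_u ≤ 2.4 d t F_u; upper limit = 2.4 × 24 × 12 × 410 / 1000 = 283.4 kN.
Edge bolt: l_c = 55 − 27/2 = 41.5 mm → 1.2 × 41.5 × 12 × 410 / 1000 = 245 → r_n = 245 kN.
Interior bolts: l_c = 75 − 27 = 48 mm → 1.2 × 48 × 12 × 410 / 1000 = 283.4 → r_n = 283.4 kN.
R_n = 1 × 245 + 3 × 283.4 = 1095 kN.
Allowable strength R_n/Ω = 1095 / 2 = 548 kN.

548 kN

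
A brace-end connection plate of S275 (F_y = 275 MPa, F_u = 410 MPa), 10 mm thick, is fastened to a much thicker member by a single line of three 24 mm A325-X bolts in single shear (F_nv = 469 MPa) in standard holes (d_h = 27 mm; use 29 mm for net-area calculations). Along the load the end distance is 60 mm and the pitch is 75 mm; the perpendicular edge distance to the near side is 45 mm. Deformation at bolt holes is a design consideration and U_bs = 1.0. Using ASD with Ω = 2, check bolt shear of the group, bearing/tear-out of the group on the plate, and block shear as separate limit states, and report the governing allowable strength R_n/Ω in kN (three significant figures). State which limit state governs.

Bolt shear: A_b = π·24²/4 = 452.4 mm²; R_n = 469 × 452.4 × 3 × 1 / 1000 = 636.5 kN → 636.5 / 2 = 318 kN.
Bearing: edge l_c = 46.5, r_n = 228.8 kN; interior l_c = 48, r_n = 236.2 kN; R_n = 228.8 + 2·236.2 = 701.1 kN → 351 kN.
Block shear: A_gv = 2100, A_nv = 1375, A_nt = 305 mm²; R_n = min(0.6F_uA_nv, 0.6F_yA_gv) + U_bs·F_u·A_nt = 463.3 kN → 232 kN.
Block shear governs: 232 kN.

232 kN (block shear governs)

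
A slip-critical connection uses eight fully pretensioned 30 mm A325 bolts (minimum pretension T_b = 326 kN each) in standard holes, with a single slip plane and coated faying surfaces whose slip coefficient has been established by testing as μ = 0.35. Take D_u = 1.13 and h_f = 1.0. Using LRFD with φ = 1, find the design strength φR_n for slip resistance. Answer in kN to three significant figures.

R_n = μ · D_u · h_f · T_b · n_s · n_b = 0.35 × 1.13 × 1.0 × 326 × 1 × 8 = 1031 kN.
Design strength φR_n = 1 × 1031 = 1030 kN.

1030 kN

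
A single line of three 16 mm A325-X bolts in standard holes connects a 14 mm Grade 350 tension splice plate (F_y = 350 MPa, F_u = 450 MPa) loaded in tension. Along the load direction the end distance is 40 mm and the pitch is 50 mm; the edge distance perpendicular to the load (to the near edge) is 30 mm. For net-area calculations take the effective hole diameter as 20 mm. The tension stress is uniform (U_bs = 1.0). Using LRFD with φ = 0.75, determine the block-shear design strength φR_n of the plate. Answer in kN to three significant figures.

350 kN

Shear plane L_v = 40 + 2·50 = 140 mm; A_gv = 140 × 14 = 1960 mm².
A_nv = (140 − 2.5·20) × 14 = 1260 mm².
A_nt = (30 − 0.5·20) × 14 = 280 mm².
0.6 F_u A_nv = 340.2 kN; 0.6 F_y A_gv = 411.6 kN → shear rupture governs the shear term.
R_n = 340.2 + 1.0 × 450 × 280 / 1000 = 466.2 kN.
Design strength φR_n = 0.75 × 466.2 = 350 kN.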